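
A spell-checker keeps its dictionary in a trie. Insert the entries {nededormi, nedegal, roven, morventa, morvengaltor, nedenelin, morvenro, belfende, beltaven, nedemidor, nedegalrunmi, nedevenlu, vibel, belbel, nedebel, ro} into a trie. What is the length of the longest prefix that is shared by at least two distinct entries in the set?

7

Equivalently: take the maximum, over all pairs, of their longest common prefix length.
"nedegal" and "nedegalrunmi" agree on "nedegal" (7 characters) before diverging; nothing deeper is shared.
Longest shared-prefix length: 7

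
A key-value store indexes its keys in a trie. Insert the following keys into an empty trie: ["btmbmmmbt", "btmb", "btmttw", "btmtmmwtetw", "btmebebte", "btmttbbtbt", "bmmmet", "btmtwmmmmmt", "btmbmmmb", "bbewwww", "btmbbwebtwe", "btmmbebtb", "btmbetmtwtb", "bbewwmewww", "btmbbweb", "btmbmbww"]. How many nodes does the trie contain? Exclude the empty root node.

76

Trace insertions, counting only characters that open a new branch:
  "btmbmmmbt" → 9 new (b, t, m, b, m, m, m, b, t)
  "btmb" → prefix "btmb" already present; 0 new (none)
  "btmttw" → prefix "btm" already present; 3 new (t, t, w)
  "btmtmmwtetw" → prefix "btmt" already present; 7 new (m, m, w, t, e, t, w)
  "btmebebte" → prefix "btm" already present; 6 new (e, b, e, b, t, e)
  "btmttbbtbt" → prefix "btmtt" already present; 5 new (b, b, t, b, t)
  "bmmmet" → prefix "b" already present; 5 new (m, m, m, e, t)
  "btmtwmmmmmt" → prefix "btmt" already present; 7 new (w, m, m, m, m, m, t)
  "btmbmmmb" → prefix "btmbmmmb" already present; 0 new (none)
  "bbewwww" → prefix "b" already present; 6 new (b, e, w, w, w, w)
  "btmbbwebtwe" → prefix "btmb" already present; 7 new (b, w, e, b, t, w, e)
  "btmmbebtb" → prefix "btm" already present; 6 new (m, b, e, b, t, b)
  "btmbetmtwtb" → prefix "btmb" already present; 7 new (e, t, m, t, w, t, b)
  "bbewwmewww" → prefix "bbeww" already present; 5 new (m, e, w, w, w)
  "btmbbweb" → prefix "btmbbweb" already present; 0 new (none)
  "btmbmbww" → prefix "btmbm" already present; 3 new (b, w, w)
Total nodes = 9 + 0 + 3 + 7 + 6 + 5 + 5 + 7 + 0 + 6 + 7 + 6 + 7 + 5 + 0 + 3 = 76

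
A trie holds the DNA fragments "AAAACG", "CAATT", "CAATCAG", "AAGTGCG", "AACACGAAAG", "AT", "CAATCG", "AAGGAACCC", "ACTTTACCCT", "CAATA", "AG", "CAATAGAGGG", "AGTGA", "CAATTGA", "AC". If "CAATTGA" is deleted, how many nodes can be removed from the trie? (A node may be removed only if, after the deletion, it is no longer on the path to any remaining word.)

A node on "CAATTGA"'s path can go only if nothing else ends at it or branches off below it.
The suffix "GA" (2 nodes) is used only by "CAATTGA"; "CAATT" is itself a stored word, so pruning stops there.
Nodes removed: 2

2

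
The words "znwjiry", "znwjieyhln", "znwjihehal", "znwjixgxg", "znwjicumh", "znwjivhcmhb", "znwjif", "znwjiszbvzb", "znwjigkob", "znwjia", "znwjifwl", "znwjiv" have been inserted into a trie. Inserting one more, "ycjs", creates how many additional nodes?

Nothing in the trie begins with "y"; the whole of "ycjs" is new.
4 − 0 = 4 new nodes.

4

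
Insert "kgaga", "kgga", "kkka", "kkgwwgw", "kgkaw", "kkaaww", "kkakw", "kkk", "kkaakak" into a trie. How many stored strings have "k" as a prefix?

9

Walk to "k"; the words in its subtree are exactly those with that prefix.
Words under "k": kgaga, kgga, kgkaw, kkaakak, kkaaww, kkakw, kkgwwgw, kkk, kkka
Count: 9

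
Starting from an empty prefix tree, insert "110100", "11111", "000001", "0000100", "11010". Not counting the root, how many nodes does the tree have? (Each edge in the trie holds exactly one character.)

Trie structure (* marks end of a word):
(root)
├─ 0
│  └─ 0
│     └─ 0
│        └─ 0
│           ├─ 0
│           │  └─ 1 *
│           └─ 1
│              └─ 0
│                 └─ 0 *
└─ 1
   └─ 1
      ├─ 0
      │  └─ 1
      │     └─ 0 *
      │        └─ 0 *
      └─ 1
         └─ 1
            └─ 1 *
Counting every labelled node above: 18.

18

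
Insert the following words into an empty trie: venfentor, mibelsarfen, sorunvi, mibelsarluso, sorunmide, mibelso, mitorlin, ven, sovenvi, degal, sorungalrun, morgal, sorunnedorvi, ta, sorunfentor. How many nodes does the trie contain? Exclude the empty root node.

78

Insert word by word; a character creates a node only if that edge doesn't already exist:
  "venfentor" → 9 new (v, e, n, f, e, n, t, o, r)
  "mibelsarfen" → 11 new (m, i, b, e, l, s, a, r, f, e, n)
  "sorunvi" → 7 new (s, o, r, u, n, v, i)
  "mibelsarluso" → prefix "mibelsar" already present; 4 new (l, u, s, o)
  "sorunmide" → prefix "sorun" already present; 4 new (m, i, d, e)
  "mibelso" → prefix "mibels" already present; 1 new (o)
  "mitorlin" → prefix "mi" already present; 6 new (t, o, r, l, i, n)
  "ven" → prefix "ven" already present; 0 new (none)
  "sovenvi" → prefix "so" already present; 5 new (v, e, n, v, i)
  "degal" → 5 new (d, e, g, a, l)
  "sorungalrun" → prefix "sorun" already present; 6 new (g, a, l, r, u, n)
  "morgal" → prefix "m" already present; 5 new (o, r, g, a, l)
  "sorunnedorvi" → prefix "sorun" already present; 7 new (n, e, d, o, r, v, i)
  "ta" → 2 new (t, a)
  "sorunfentor" → prefix "sorun" already present; 6 new (f, e, n, t, o, r)
Total nodes = 9 + 11 + 7 + 4 + 4 + 1 + 6 + 0 + 5 + 5 + 6 + 5 + 7 + 2 + 6 = 78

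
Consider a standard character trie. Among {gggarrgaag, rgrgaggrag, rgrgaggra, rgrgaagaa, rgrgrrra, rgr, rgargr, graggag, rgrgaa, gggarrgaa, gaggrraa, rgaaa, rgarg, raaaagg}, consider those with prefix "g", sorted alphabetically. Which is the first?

Words with prefix "g", in lexicographic order: "gaggrraa", "gggarrgaa", "gggarrgaag", "graggag"
The 1st is gaggrraa.

gaggrraa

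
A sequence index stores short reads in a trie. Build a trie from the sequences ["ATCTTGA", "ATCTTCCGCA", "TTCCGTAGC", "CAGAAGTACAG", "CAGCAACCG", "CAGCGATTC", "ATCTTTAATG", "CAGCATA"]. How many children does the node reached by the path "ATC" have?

Walk "ATC" from the root, arriving at one node.
Characters that immediately follow "ATC" among the stored strings: {T}.
That node has 1 child edge.

1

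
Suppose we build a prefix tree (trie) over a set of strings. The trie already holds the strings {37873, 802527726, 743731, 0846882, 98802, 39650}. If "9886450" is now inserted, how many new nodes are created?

4

"988" is already a path in the trie; the remaining "6450" must be added.
Each of the 4 remaining characters creates one node.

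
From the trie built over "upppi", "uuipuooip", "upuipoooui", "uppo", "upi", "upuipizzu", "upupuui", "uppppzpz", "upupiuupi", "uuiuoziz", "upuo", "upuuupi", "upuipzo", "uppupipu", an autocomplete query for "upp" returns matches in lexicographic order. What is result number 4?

Words with prefix "upp", in lexicographic order: "uppo", "upppi", "uppppzpz", "uppupipu"
The 4th is uppupipu.

uppupipu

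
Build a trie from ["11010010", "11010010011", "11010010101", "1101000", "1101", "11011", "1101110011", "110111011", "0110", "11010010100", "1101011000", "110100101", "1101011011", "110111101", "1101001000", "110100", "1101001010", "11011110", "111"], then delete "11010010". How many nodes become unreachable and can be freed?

After clearing the end-marker at "11010010", prune upward until reaching a node still needed by another word.
Every node on "11010010" is still needed (e.g. by "11010010011"), so nothing is freed.
Nodes removed: 0

0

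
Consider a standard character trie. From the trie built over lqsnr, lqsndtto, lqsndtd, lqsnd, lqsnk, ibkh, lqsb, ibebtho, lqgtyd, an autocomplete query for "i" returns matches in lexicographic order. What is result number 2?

DFS of the "i" subtree visits, in order: "ibebtho", "ibkh"
The 2nd is ibkh.

ibkh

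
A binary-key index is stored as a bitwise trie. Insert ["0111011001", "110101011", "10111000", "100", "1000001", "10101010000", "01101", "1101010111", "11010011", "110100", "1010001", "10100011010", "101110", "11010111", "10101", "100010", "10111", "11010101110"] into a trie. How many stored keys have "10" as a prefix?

Filter for entries beginning with "10":
Words under "10": 100, 1000001, 100010, 1010001, 10100011010, 10101, 10101010000, 10111, 101110, 10111000
Count: 10

10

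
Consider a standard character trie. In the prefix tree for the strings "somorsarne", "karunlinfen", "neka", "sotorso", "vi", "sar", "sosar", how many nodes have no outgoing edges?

A leaf is a node with no children — equivalently, the end of a word that is not a proper prefix of any other stored word.
Those words: "karunlinfen", "neka", "sar", "somorsarne", "sosar", "sotorso", "vi"
Leaf count: 7

7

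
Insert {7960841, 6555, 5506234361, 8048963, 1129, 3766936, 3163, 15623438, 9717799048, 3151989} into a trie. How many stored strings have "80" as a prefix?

1

Traverse to the node for "80", then collect every word in that subtree.
Words under "80": 8048963
Count: 1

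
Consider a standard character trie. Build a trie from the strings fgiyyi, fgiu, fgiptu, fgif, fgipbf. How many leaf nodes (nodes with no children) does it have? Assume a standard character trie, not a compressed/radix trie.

Leaves are exactly the stored words that no other stored word extends.
Those words: "fgif", "fgipbf", "fgiptu", "fgiu", "fgiyyi"
Leaf count: 5

5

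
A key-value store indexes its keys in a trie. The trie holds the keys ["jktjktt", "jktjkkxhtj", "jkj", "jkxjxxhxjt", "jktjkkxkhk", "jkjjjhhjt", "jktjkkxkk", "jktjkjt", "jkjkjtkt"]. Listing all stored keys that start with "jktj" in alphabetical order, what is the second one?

Words with prefix "jktj", in lexicographic order: "jktjkjt", "jktjkkxhtj", "jktjkkxkhk", "jktjkkxkk", "jktjktt"
The 2nd is jktjkkxhtj.

jktjkkxhtj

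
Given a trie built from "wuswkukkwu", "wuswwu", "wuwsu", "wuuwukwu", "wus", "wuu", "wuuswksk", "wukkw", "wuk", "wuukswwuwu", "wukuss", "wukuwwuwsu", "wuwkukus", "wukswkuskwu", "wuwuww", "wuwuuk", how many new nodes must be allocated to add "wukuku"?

The longest prefix of "wukuku" already in the trie is "wuku" (length 4).
New nodes needed: |"wukuku"| − 4 = 6 − 4 = 2.

2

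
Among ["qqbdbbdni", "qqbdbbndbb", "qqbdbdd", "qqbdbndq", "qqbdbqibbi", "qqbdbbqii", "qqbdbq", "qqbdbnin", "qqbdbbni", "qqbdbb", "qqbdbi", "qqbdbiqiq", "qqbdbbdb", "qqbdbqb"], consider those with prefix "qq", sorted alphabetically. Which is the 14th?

qqbdbqibbi

Filter for "qq…" and sort: "qqbdbb", "qqbdbbdb", "qqbdbbdni", "qqbdbbndbb", "qqbdbbni", "qqbdbbqii", "qqbdbdd", "qqbdbi", "qqbdbiqiq", "qqbdbndq", "qqbdbnin", "qqbdbq", "qqbdbqb", "qqbdbqibbi"
The 14th is qqbdbqibbi.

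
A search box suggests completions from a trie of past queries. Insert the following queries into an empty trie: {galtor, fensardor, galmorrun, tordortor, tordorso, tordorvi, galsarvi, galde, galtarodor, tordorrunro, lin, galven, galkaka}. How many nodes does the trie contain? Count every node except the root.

Count nodes per top-level branch (shared prefixes stored once):
  'f'-branch (fensardor): 9 nodes
  'g'-branch (galde, galkaka, galmorrun, galsarvi, galtarodor, galtor, galven): 32 nodes
  'l'-branch (lin): 3 nodes
  't'-branch (tordorrunro, tordorso, tordortor, tordorvi): 18 nodes
Sum: 62

62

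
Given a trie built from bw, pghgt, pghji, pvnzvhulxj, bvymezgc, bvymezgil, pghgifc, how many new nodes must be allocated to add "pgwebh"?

4

Walking "pgwebh" from the root, the first 2 characters ("pg") follow existing edges; "w" is the first miss.
New nodes needed: |"pgwebh"| − 2 = 6 − 2 = 4.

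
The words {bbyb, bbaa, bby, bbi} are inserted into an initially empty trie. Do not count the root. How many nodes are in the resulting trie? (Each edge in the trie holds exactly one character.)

Trie structure (* marks end of a word):
(root)
└─ b
   └─ b
      ├─ a
      │  └─ a *
      ├─ i *
      └─ y *
         └─ b *
Counting every labelled node above: 7.

7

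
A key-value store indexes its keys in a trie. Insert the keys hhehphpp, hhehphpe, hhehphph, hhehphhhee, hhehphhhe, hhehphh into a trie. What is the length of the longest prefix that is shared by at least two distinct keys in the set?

Equivalently: take the maximum, over all pairs, of their longest common prefix length.
e.g. "hhehphhhe" and "hhehphhhee" share the prefix "hhehphhhe" of length 9; no pair shares a longer one.
Longest shared-prefix length: 9

9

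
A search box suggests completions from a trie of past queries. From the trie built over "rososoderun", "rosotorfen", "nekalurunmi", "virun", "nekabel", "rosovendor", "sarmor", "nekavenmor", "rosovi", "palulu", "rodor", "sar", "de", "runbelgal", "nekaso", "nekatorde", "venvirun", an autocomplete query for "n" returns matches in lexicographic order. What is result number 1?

DFS of the "n" subtree visits, in order: "nekabel", "nekalurunmi", "nekaso", "nekatorde", "nekavenmor"
The 1st is nekabel.

nekabel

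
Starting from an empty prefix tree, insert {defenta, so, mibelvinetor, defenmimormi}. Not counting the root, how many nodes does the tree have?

28

Count nodes per top-level branch (shared prefixes stored once):
  'd'-branch (defenmimormi, defenta): 14 nodes
  'm'-branch (mibelvinetor): 12 nodes
  's'-branch (so): 2 nodes
Sum: 28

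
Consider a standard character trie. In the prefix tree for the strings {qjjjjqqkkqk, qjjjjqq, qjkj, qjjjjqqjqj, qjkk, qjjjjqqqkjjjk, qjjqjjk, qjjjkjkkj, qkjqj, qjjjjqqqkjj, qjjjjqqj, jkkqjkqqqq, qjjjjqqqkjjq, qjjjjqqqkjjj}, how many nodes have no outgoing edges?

A leaf is a node with no children — equivalently, the end of a word that is not a proper prefix of any other stored word.
Those words: "jkkqjkqqqq", "qjjjjqqjqj", "qjjjjqqkkqk", "qjjjjqqqkjjjk", "qjjjjqqqkjjq", "qjjjkjkkj", "qjjqjjk", "qjkj", "qjkk", "qkjqj"
Leaf count: 10

10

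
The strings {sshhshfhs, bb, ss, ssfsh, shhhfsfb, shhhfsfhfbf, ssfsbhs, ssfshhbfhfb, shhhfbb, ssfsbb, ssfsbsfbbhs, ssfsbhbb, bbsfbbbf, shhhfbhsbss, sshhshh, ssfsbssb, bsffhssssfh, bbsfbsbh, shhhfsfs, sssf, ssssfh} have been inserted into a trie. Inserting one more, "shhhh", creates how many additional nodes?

1

Walking "shhhh" from the root, the first 4 characters ("shhh") follow existing edges; "h" is the first miss.
Each of the 1 remaining characters creates one node.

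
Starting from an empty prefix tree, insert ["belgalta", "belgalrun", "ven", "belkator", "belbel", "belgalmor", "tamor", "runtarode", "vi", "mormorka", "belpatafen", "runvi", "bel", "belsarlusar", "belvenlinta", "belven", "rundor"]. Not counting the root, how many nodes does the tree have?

Insert word by word; a character creates a node only if that edge doesn't already exist:
  "belgalta" → 8 new (b, e, l, g, a, l, t, a)
  "belgalrun" → prefix "belgal" already present; 3 new (r, u, n)
  "ven" → 3 new (v, e, n)
  "belkator" → prefix "bel" already present; 5 new (k, a, t, o, r)
  "belbel" → prefix "bel" already present; 3 new (b, e, l)
  "belgalmor" → prefix "belgal" already present; 3 new (m, o, r)
  "tamor" → 5 new (t, a, m, o, r)
  "runtarode" → 9 new (r, u, n, t, a, r, o, d, e)
  "vi" → prefix "v" already present; 1 new (i)
  "mormorka" → 8 new (m, o, r, m, o, r, k, a)
  "belpatafen" → prefix "bel" already present; 7 new (p, a, t, a, f, e, n)
  "runvi" → prefix "run" already present; 2 new (v, i)
  "bel" → prefix "bel" already present; 0 new (none)
  "belsarlusar" → prefix "bel" already present; 8 new (s, a, r, l, u, s, a, r)
  "belvenlinta" → prefix "bel" already present; 8 new (v, e, n, l, i, n, t, a)
  "belven" → prefix "belven" already present; 0 new (none)
  "rundor" → prefix "run" already present; 3 new (d, o, r)
Total nodes = 8 + 3 + 3 + 5 + 3 + 3 + 5 + 9 + 1 + 8 + 7 + 2 + 0 + 8 + 8 + 0 + 3 = 76

76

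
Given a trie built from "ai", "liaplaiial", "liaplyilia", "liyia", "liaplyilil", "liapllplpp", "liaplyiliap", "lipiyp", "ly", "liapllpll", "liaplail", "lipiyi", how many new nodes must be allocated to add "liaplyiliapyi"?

The longest prefix of "liaplyiliapyi" already in the trie is "liaplyiliap" (length 11).
So 13 − 11 = 2 new nodes.

2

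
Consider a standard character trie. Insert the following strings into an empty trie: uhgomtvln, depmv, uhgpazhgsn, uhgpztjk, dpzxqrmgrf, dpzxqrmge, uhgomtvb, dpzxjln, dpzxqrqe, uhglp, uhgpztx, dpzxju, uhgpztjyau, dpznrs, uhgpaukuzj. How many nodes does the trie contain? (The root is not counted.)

56

Insert word by word; a character creates a node only if that edge doesn't already exist:
  "uhgomtvln" → 9 new (u, h, g, o, m, t, v, l, n)
  "depmv" → 5 new (d, e, p, m, v)
  "uhgpazhgsn" → prefix "uhg" already present; 7 new (p, a, z, h, g, s, n)
  "uhgpztjk" → prefix "uhgp" already present; 4 new (z, t, j, k)
  "dpzxqrmgrf" → prefix "d" already present; 9 new (p, z, x, q, r, m, g, r, f)
  "dpzxqrmge" → prefix "dpzxqrmg" already present; 1 new (e)
  "uhgomtvb" → prefix "uhgomtv" already present; 1 new (b)
  "dpzxjln" → prefix "dpzx" already present; 3 new (j, l, n)
  "dpzxqrqe" → prefix "dpzxqr" already present; 2 new (q, e)
  "uhglp" → prefix "uhg" already present; 2 new (l, p)
  "uhgpztx" → prefix "uhgpzt" already present; 1 new (x)
  "dpzxju" → prefix "dpzxj" already present; 1 new (u)
  "uhgpztjyau" → prefix "uhgpztj" already present; 3 new (y, a, u)
  "dpznrs" → prefix "dpz" already present; 3 new (n, r, s)
  "uhgpaukuzj" → prefix "uhgpa" already present; 5 new (u, k, u, z, j)
Total nodes = 9 + 5 + 7 + 4 + 9 + 1 + 1 + 3 + 2 + 2 + 1 + 1 + 3 + 3 + 5 = 56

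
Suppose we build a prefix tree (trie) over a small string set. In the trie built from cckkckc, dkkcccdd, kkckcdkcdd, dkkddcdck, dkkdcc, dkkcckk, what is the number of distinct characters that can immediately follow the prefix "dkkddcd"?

Follow the path "dkkddcd" to its node, then look at its outgoing edges.
Distinct next characters after "dkkddcd": c.
That node has 1 child edge.

1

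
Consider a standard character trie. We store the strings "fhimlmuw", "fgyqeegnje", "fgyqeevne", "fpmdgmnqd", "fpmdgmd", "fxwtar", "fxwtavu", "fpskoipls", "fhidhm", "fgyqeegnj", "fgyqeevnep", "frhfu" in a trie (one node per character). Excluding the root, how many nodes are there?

51

Trace insertions, counting only characters that open a new branch:
  "fhimlmuw" → 8 new (f, h, i, m, l, m, u, w)
  "fgyqeegnje" → prefix "f" already present; 9 new (g, y, q, e, e, g, n, j, e)
  "fgyqeevne" → prefix "fgyqee" already present; 3 new (v, n, e)
  "fpmdgmnqd" → prefix "f" already present; 8 new (p, m, d, g, m, n, q, d)
  "fpmdgmd" → prefix "fpmdgm" already present; 1 new (d)
  "fxwtar" → prefix "f" already present; 5 new (x, w, t, a, r)
  "fxwtavu" → prefix "fxwta" already present; 2 new (v, u)
  "fpskoipls" → prefix "fp" already present; 7 new (s, k, o, i, p, l, s)
  "fhidhm" → prefix "fhi" already present; 3 new (d, h, m)
  "fgyqeegnj" → prefix "fgyqeegnj" already present; 0 new (none)
  "fgyqeevnep" → prefix "fgyqeevne" already present; 1 new (p)
  "frhfu" → prefix "f" already present; 4 new (r, h, f, u)
Total nodes = 8 + 9 + 3 + 8 + 1 + 5 + 2 + 7 + 3 + 0 + 1 + 4 = 51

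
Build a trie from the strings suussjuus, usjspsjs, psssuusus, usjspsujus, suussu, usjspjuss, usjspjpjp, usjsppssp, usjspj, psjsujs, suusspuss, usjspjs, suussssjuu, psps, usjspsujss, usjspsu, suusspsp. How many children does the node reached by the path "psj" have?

1

The children of the "psj" node are the distinct next characters among strings starting with "psj".
Characters that immediately follow "psj" among the stored strings: {s}.
That node has 1 child edge.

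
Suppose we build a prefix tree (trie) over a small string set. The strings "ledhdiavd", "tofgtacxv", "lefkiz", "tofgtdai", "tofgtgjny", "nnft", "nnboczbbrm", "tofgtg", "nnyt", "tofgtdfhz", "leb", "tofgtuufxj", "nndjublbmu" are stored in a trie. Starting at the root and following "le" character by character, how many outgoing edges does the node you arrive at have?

Walk "le" from the root, arriving at one node.
Characters that immediately follow "le" among the stored strings: {b, d, f}.
That node has 3 child edges.

3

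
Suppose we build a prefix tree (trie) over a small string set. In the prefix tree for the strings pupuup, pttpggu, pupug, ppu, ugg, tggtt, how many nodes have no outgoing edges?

6

Leaves are exactly the stored words that no other stored word extends.
Those words: "ppu", "pttpggu", "pupug", "pupuup", "tggtt", "ugg"
Leaf count: 6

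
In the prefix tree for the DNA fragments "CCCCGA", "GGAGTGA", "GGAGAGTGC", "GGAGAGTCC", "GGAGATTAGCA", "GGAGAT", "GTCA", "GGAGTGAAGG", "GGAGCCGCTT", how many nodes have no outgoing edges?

7

A leaf is a node with no children — equivalently, the end of a word that is not a proper prefix of any other stored word.
Those words: "CCCCGA", "GGAGAGTCC", "GGAGAGTGC", "GGAGATTAGCA", "GGAGCCGCTT", "GGAGTGAAGG", "GTCA"
Leaf count: 7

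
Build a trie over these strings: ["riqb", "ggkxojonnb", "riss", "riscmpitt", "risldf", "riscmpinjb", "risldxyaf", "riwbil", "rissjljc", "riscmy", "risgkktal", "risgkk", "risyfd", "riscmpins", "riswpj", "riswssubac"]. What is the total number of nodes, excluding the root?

Trace insertions, counting only characters that open a new branch:
  "riqb" → 4 new (r, i, q, b)
  "ggkxojonnb" → 10 new (g, g, k, x, o, j, o, n, n, b)
  "riss" → prefix "ri" already present; 2 new (s, s)
  "riscmpitt" → prefix "ris" already present; 6 new (c, m, p, i, t, t)
  "risldf" → prefix "ris" already present; 3 new (l, d, f)
  "riscmpinjb" → prefix "riscmpi" already present; 3 new (n, j, b)
  "risldxyaf" → prefix "risld" already present; 4 new (x, y, a, f)
  "riwbil" → prefix "ri" already present; 4 new (w, b, i, l)
  "rissjljc" → prefix "riss" already present; 4 new (j, l, j, c)
  "riscmy" → prefix "riscm" already present; 1 new (y)
  "risgkktal" → prefix "ris" already present; 6 new (g, k, k, t, a, l)
  "risgkk" → prefix "risgkk" already present; 0 new (none)
  "risyfd" → prefix "ris" already present; 3 new (y, f, d)
  "riscmpins" → prefix "riscmpin" already present; 1 new (s)
  "riswpj" → prefix "ris" already present; 3 new (w, p, j)
  "riswssubac" → prefix "risw" already present; 6 new (s, s, u, b, a, c)
Total nodes = 4 + 10 + 2 + 6 + 3 + 3 + 4 + 4 + 4 + 1 + 6 + 0 + 3 + 1 + 3 + 6 = 60

60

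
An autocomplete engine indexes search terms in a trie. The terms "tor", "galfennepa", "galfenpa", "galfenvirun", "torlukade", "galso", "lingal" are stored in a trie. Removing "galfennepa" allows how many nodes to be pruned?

4

A node on "galfennepa"'s path can go only if nothing else ends at it or branches off below it.
The suffix "nepa" (4 nodes) is used only by "galfennepa"; the node for "galfen" still has the child "p", so pruning stops there.
Nodes removed: 4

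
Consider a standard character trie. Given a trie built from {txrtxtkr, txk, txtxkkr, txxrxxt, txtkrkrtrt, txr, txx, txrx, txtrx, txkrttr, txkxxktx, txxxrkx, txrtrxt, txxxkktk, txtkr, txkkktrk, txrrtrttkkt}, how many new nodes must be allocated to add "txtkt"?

1

The longest prefix of "txtkt" already in the trie is "txtk" (length 4).
Each of the 1 remaining characters creates one node.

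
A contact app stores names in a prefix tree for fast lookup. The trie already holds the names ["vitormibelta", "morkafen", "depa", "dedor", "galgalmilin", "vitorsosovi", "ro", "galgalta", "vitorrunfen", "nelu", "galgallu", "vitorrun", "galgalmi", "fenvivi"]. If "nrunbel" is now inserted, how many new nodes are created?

"n" is already a path in the trie; the remaining "runbel" must be added.
Each of the 6 remaining characters creates one node.

6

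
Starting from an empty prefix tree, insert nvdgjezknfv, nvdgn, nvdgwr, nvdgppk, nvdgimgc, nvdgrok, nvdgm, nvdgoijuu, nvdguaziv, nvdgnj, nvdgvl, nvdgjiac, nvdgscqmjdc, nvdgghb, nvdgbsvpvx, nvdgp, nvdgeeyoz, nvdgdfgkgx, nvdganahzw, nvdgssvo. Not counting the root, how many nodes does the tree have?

77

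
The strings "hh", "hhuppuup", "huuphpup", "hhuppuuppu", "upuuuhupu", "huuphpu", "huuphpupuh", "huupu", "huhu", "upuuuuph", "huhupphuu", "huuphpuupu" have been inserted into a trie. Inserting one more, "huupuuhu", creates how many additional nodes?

The longest prefix of "huupuuhu" already in the trie is "huupu" (length 5).
New nodes needed: |"huupuuhu"| − 5 = 8 − 5 = 3.

3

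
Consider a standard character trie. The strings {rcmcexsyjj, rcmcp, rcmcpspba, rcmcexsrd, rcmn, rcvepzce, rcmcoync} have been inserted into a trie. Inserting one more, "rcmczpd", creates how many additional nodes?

Walking "rcmczpd" from the root, the first 4 characters ("rcmc") follow existing edges; "z" is the first miss.
Each of the 3 remaining characters creates one node.

3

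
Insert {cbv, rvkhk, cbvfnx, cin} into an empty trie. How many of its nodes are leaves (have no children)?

A leaf is a node with no children — equivalently, the end of a word that is not a proper prefix of any other stored word.
Those words: "cbvfnx", "cin", "rvkhk"
Leaf count: 3

3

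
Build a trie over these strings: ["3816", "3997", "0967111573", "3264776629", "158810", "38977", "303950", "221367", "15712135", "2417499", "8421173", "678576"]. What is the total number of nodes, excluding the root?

Trace insertions, counting only characters that open a new branch:
  "3816" → 4 new (3, 8, 1, 6)
  "3997" → prefix "3" already present; 3 new (9, 9, 7)
  "0967111573" → 10 new (0, 9, 6, 7, 1, 1, 1, 5, 7, 3)
  "3264776629" → prefix "3" already present; 9 new (2, 6, 4, 7, 7, 6, 6, 2, 9)
  "158810" → 6 new (1, 5, 8, 8, 1, 0)
  "38977" → prefix "38" already present; 3 new (9, 7, 7)
  "303950" → prefix "3" already present; 5 new (0, 3, 9, 5, 0)
  "221367" → 6 new (2, 2, 1, 3, 6, 7)
  "15712135" → prefix "15" already present; 6 new (7, 1, 2, 1, 3, 5)
  "2417499" → prefix "2" already present; 6 new (4, 1, 7, 4, 9, 9)
  "8421173" → 7 new (8, 4, 2, 1, 1, 7, 3)
  "678576" → 6 new (6, 7, 8, 5, 7, 6)
Total nodes = 4 + 3 + 10 + 9 + 6 + 3 + 5 + 6 + 6 + 6 + 7 + 6 = 71

71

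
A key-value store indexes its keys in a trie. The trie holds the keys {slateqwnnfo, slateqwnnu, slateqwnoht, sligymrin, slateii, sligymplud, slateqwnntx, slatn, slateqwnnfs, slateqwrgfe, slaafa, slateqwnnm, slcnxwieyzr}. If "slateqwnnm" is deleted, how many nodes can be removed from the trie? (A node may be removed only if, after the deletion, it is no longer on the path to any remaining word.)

1

After clearing the end-marker at "slateqwnnm", prune upward until reaching a node still needed by another word.
The suffix "m" (1 node) is used only by "slateqwnnm"; the node for "slateqwnn" still has the child "f", so pruning stops there.
Nodes removed: 1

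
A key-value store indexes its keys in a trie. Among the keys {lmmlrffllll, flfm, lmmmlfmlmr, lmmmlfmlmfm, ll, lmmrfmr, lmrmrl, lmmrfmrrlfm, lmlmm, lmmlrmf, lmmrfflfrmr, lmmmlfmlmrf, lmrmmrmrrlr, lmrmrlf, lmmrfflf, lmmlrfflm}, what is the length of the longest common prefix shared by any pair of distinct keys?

The deepest shared node is where two words last agree before diverging.
"lmmmlfmlmr" and "lmmmlfmlmrf" agree on "lmmmlfmlmr" (10 characters) before diverging; nothing deeper is shared.
Longest shared-prefix length: 10

10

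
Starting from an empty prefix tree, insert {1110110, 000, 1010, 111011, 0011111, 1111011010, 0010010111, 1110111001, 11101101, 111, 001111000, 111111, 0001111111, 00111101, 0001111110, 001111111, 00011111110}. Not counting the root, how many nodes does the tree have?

54

For each word, the new-node count is its length minus the longest prefix already in the trie:
  "1110110" → 7 new (1, 1, 1, 0, 1, 1, 0)
  "000" → 3 new (0, 0, 0)
  "1010" → prefix "1" already present; 3 new (0, 1, 0)
  "111011" → prefix "111011" already present; 0 new (none)
  "0011111" → prefix "00" already present; 5 new (1, 1, 1, 1, 1)
  "1111011010" → prefix "111" already present; 7 new (1, 0, 1, 1, 0, 1, 0)
  "0010010111" → prefix "001" already present; 7 new (0, 0, 1, 0, 1, 1, 1)
  "1110111001" → prefix "111011" already present; 4 new (1, 0, 0, 1)
  "11101101" → prefix "1110110" already present; 1 new (1)
  "111" → prefix "111" already present; 0 new (none)
  "001111000" → prefix "001111" already present; 3 new (0, 0, 0)
  "111111" → prefix "1111" already present; 2 new (1, 1)
  "0001111111" → prefix "000" already present; 7 new (1, 1, 1, 1, 1, 1, 1)
  "00111101" → prefix "0011110" already present; 1 new (1)
  "0001111110" → prefix "000111111" already present; 1 new (0)
  "001111111" → prefix "0011111" already present; 2 new (1, 1)
  "00011111110" → prefix "0001111111" already present; 1 new (0)
Total nodes = 7 + 3 + 3 + 0 + 5 + 7 + 7 + 4 + 1 + 0 + 3 + 2 + 7 + 1 + 1 + 2 + 1 = 54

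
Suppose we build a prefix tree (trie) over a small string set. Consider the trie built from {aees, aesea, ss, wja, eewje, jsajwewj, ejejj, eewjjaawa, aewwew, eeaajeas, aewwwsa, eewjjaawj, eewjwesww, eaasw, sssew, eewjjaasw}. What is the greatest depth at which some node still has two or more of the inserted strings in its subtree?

Look for the deepest trie node that still has at least two words in its subtree.
e.g. "eewjjaawa" and "eewjjaawj" share the prefix "eewjjaaw" of length 8; no pair shares a longer one.
Longest shared-prefix length: 8

8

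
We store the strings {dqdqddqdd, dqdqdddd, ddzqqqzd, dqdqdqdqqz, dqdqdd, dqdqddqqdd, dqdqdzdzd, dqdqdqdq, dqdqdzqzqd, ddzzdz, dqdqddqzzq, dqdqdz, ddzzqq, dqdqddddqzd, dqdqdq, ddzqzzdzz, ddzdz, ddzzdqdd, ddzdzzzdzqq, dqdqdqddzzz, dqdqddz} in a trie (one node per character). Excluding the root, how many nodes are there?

Trace insertions, counting only characters that open a new branch:
  "dqdqddqdd" → 9 new (d, q, d, q, d, d, q, d, d)
  "dqdqdddd" → prefix "dqdqdd" already present; 2 new (d, d)
  "ddzqqqzd" → prefix "d" already present; 7 new (d, z, q, q, q, z, d)
  "dqdqdqdqqz" → prefix "dqdqd" already present; 5 new (q, d, q, q, z)
  "dqdqdd" → prefix "dqdqdd" already present; 0 new (none)
  "dqdqddqqdd" → prefix "dqdqddq" already present; 3 new (q, d, d)
  "dqdqdzdzd" → prefix "dqdqd" already present; 4 new (z, d, z, d)
  "dqdqdqdq" → prefix "dqdqdqdq" already present; 0 new (none)
  "dqdqdzqzqd" → prefix "dqdqdz" already present; 4 new (q, z, q, d)
  "ddzzdz" → prefix "ddz" already present; 3 new (z, d, z)
  "dqdqddqzzq" → prefix "dqdqddq" already present; 3 new (z, z, q)
  "dqdqdz" → prefix "dqdqdz" already present; 0 new (none)
  "ddzzqq" → prefix "ddzz" already present; 2 new (q, q)
  "dqdqddddqzd" → prefix "dqdqdddd" already present; 3 new (q, z, d)
  "dqdqdq" → prefix "dqdqdq" already present; 0 new (none)
  "ddzqzzdzz" → prefix "ddzq" already present; 5 new (z, z, d, z, z)
  "ddzdz" → prefix "ddz" already present; 2 new (d, z)
  "ddzzdqdd" → prefix "ddzzd" already present; 3 new (q, d, d)
  "ddzdzzzdzqq" → prefix "ddzdz" already present; 6 new (z, z, d, z, q, q)
  "dqdqdqddzzz" → prefix "dqdqdqd" already present; 4 new (d, z, z, z)
  "dqdqddz" → prefix "dqdqdd" already present; 1 new (z)
Total nodes = 9 + 2 + 7 + 5 + 0 + 3 + 4 + 0 + 4 + 3 + 3 + 0 + 2 + 3 + 0 + 5 + 2 + 3 + 6 + 4 + 1 = 66

66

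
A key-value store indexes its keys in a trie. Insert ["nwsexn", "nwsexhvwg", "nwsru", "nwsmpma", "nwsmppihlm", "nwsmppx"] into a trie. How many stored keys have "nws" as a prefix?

6

Walk to "nws"; the words in its subtree are exactly those with that prefix.
Words under "nws": nwsexhvwg, nwsexn, nwsmpma, nwsmppihlm, nwsmppx, nwsru
Count: 6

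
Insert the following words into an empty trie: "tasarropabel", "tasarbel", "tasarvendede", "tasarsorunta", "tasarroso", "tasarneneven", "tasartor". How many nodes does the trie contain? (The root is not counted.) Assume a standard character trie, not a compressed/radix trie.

41

Count nodes per top-level branch (shared prefixes stored once):
  't'-branch (tasarbel, tasarneneven, tasarropabel, tasarroso, tasarsorunta, tasartor, tasarvendede): 41 nodes
Sum: 41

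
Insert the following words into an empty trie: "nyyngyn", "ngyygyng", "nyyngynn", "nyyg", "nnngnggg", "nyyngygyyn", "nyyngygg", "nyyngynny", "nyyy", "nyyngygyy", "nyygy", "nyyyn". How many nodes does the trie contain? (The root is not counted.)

32

Count nodes per top-level branch (shared prefixes stored once):
  'n'-branch (ngyygyng, nnngnggg, nyyg, nyygy, nyyngygg, nyyngygyy, nyyngygyyn, nyyngyn, nyyngynn, nyyngynny, nyyy, nyyyn): 32 nodes
Sum: 32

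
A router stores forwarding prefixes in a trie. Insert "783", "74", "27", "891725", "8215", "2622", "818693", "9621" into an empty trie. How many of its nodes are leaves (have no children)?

8

A leaf is a node with no children — equivalently, the end of a word that is not a proper prefix of any other stored word.
Those words: "2622", "27", "74", "783", "818693", "8215", "891725", "9621"
Leaf count: 8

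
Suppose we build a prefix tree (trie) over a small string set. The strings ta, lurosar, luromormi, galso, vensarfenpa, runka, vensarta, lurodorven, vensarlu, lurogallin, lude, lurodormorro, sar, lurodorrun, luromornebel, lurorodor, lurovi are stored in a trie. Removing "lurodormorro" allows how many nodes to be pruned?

Walk "lurodormorro" from the leaf back toward the root, removing each node that no remaining word uses.
The suffix "morro" (5 nodes) is used only by "lurodormorro"; the node for "lurodor" still has the child "v", so pruning stops there.
Nodes removed: 5

5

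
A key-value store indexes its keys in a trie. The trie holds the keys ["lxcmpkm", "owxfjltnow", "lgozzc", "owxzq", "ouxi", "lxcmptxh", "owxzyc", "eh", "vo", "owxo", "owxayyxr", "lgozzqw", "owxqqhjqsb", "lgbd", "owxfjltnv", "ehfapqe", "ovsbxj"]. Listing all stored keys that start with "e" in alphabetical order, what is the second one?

Filter for "e…" and sort: "eh", "ehfapqe"
Position 2: ehfapqe

ehfapqe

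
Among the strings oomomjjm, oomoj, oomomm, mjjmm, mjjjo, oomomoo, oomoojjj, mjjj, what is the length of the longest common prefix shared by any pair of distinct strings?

5

Equivalently: take the maximum, over all pairs, of their longest common prefix length.
"oomomjjm" and "oomomm" agree on "oomom" (5 characters) before diverging; nothing deeper is shared.
Longest shared-prefix length: 5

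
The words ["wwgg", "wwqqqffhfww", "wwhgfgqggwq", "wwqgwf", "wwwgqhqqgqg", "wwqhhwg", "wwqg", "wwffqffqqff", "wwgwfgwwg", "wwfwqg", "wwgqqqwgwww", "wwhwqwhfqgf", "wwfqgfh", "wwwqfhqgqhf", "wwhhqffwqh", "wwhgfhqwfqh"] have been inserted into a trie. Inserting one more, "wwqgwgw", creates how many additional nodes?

2

"wwqgw" is already a path in the trie; the remaining "gw" must be added.
New nodes needed: |"wwqgwgw"| − 5 = 7 − 5 = 2.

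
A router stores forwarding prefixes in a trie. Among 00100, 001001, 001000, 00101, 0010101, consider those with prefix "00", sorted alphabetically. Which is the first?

00100

DFS of the "00" subtree visits, in order: "00100", "001000", "001001", "00101", "0010101"
Position 1: 00100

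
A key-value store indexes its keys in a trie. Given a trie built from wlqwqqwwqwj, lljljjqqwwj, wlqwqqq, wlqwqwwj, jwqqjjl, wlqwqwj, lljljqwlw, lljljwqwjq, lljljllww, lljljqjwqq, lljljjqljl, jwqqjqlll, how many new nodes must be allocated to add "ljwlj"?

"l" is already a path in the trie; the remaining "jwlj" must be added.
New nodes needed: |"ljwlj"| − 1 = 5 − 1 = 4.

4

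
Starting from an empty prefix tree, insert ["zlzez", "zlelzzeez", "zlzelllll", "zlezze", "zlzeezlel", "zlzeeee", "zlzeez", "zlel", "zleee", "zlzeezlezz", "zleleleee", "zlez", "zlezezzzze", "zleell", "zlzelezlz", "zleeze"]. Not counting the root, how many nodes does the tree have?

50

Trace insertions, counting only characters that open a new branch:
  "zlzez" → 5 new (z, l, z, e, z)
  "zlelzzeez" → prefix "zl" already present; 7 new (e, l, z, z, e, e, z)
  "zlzelllll" → prefix "zlze" already present; 5 new (l, l, l, l, l)
  "zlezze" → prefix "zle" already present; 3 new (z, z, e)
  "zlzeezlel" → prefix "zlze" already present; 5 new (e, z, l, e, l)
  "zlzeeee" → prefix "zlzee" already present; 2 new (e, e)
  "zlzeez" → prefix "zlzeez" already present; 0 new (none)
  "zlel" → prefix "zlel" already present; 0 new (none)
  "zleee" → prefix "zle" already present; 2 new (e, e)
  "zlzeezlezz" → prefix "zlzeezle" already present; 2 new (z, z)
  "zleleleee" → prefix "zlel" already present; 5 new (e, l, e, e, e)
  "zlez" → prefix "zlez" already present; 0 new (none)
  "zlezezzzze" → prefix "zlez" already present; 6 new (e, z, z, z, z, e)
  "zleell" → prefix "zlee" already present; 2 new (l, l)
  "zlzelezlz" → prefix "zlzel" already present; 4 new (e, z, l, z)
  "zleeze" → prefix "zlee" already present; 2 new (z, e)
Total nodes = 5 + 7 + 5 + 3 + 5 + 2 + 0 + 0 + 2 + 2 + 5 + 0 + 6 + 2 + 4 + 2 = 50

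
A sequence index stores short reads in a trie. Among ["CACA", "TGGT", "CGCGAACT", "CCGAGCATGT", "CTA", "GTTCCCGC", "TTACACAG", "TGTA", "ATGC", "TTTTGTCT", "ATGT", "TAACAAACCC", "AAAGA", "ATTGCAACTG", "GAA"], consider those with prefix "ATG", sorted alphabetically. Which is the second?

ATGT

Words with prefix "ATG", in lexicographic order: "ATGC", "ATGT"
The 2nd is ATGT.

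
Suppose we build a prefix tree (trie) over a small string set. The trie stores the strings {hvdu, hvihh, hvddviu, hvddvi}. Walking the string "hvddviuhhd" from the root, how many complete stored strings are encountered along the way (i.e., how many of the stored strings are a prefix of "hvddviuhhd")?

Walk "hvddviuhhd" from the root; an end-of-word marker is hit whenever a stored word is a prefix of "hvddviuhhd".
Prefixes of the query that are stored words: "hvddvi", "hvddviu"
Count: 2

2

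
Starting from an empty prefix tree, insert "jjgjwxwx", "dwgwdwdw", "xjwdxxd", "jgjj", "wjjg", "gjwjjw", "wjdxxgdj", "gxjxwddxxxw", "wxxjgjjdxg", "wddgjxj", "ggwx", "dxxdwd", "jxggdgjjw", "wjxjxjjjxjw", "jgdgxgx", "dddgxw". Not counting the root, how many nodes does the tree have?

For each word, the new-node count is its length minus the longest prefix already in the trie:
  "jjgjwxwx" → 8 new (j, j, g, j, w, x, w, x)
  "dwgwdwdw" → 8 new (d, w, g, w, d, w, d, w)
  "xjwdxxd" → 7 new (x, j, w, d, x, x, d)
  "jgjj" → prefix "j" already present; 3 new (g, j, j)
  "wjjg" → 4 new (w, j, j, g)
  "gjwjjw" → 6 new (g, j, w, j, j, w)
  "wjdxxgdj" → prefix "wj" already present; 6 new (d, x, x, g, d, j)
  "gxjxwddxxxw" → prefix "g" already present; 10 new (x, j, x, w, d, d, x, x, x, w)
  "wxxjgjjdxg" → prefix "w" already present; 9 new (x, x, j, g, j, j, d, x, g)
  "wddgjxj" → prefix "w" already present; 6 new (d, d, g, j, x, j)
  "ggwx" → prefix "g" already present; 3 new (g, w, x)
  "dxxdwd" → prefix "d" already present; 5 new (x, x, d, w, d)
  "jxggdgjjw" → prefix "j" already present; 8 new (x, g, g, d, g, j, j, w)
  "wjxjxjjjxjw" → prefix "wj" already present; 9 new (x, j, x, j, j, j, x, j, w)
  "jgdgxgx" → prefix "jg" already present; 5 new (d, g, x, g, x)
  "dddgxw" → prefix "d" already present; 5 new (d, d, g, x, w)
Total nodes = 8 + 8 + 7 + 3 + 4 + 6 + 6 + 10 + 9 + 6 + 3 + 5 + 8 + 9 + 5 + 5 = 102

102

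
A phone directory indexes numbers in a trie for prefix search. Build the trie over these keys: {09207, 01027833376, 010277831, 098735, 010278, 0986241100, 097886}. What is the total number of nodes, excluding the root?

34

Insert word by word; a character creates a node only if that edge doesn't already exist:
  "09207" → 5 new (0, 9, 2, 0, 7)
  "01027833376" → prefix "0" already present; 10 new (1, 0, 2, 7, 8, 3, 3, 3, 7, 6)
  "010277831" → prefix "01027" already present; 4 new (7, 8, 3, 1)
  "098735" → prefix "09" already present; 4 new (8, 7, 3, 5)
  "010278" → prefix "010278" already present; 0 new (none)
  "0986241100" → prefix "098" already present; 7 new (6, 2, 4, 1, 1, 0, 0)
  "097886" → prefix "09" already present; 4 new (7, 8, 8, 6)
Total nodes = 5 + 10 + 4 + 4 + 0 + 7 + 4 = 34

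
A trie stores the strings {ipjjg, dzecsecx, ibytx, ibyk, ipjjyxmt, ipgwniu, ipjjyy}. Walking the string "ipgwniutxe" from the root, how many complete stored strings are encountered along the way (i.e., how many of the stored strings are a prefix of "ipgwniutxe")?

Check each prefix of "ipgwniutxe" against the stored set — each match is an end-marker on the path.
Prefixes of the query that are stored words: "ipgwniu"
Count: 1

1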